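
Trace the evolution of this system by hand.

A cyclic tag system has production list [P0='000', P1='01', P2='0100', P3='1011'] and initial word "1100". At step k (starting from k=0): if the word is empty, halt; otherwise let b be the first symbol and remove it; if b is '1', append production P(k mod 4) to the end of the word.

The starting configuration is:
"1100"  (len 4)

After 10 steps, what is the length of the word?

2

0) "1100"  (len 4)
1) "100000"  (len 6)
2) "0000001"  (len 7)
3) "000001"  (len 6)
4) "00001"  (len 5)
5) "0001"  (len 4)
6) "001"  (len 3)
7) "01"  (len 2)
8) "1"  (len 1)
9) "000"  (len 3)
10) "00"  (len 2)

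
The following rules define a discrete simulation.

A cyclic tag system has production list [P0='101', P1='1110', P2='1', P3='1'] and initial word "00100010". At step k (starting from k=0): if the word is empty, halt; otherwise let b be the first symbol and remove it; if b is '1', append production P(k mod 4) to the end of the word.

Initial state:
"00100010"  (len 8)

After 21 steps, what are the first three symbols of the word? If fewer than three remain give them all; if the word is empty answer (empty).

[0] "00100010"  (len 8)
[1] "0100010"  (len 7)
[2] "100010"  (len 6)
[3] "000101"  (len 6)
[4] "00101"  (len 5)
[5] "0101"  (len 4)
[6] "101"  (len 3)
[7] "011"  (len 3)
[8] "11"  (len 2)
[9] "1101"  (len 4)
[10] "1011110"  (len 7)
[11] "0111101"  (len 7)
[12] "111101"  (len 6)
[13] "11101101"  (len 8)
[14] "11011011110"  (len 11)
[15] "10110111101"  (len 11)
[16] "01101111011"  (len 11)
[17] "1101111011"  (len 10)
[18] "1011110111110"  (len 13)
[19] "0111101111101"  (len 13)
[20] "111101111101"  (len 12)
[21] "11101111101101"  (len 14)

111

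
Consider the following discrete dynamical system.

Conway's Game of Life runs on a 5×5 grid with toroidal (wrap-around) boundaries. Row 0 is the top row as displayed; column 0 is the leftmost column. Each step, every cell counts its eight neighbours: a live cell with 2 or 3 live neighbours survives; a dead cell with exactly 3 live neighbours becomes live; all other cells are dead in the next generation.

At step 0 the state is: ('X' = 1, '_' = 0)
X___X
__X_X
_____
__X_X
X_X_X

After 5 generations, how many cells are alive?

k=0  X___X
__X_X
_____
__X_X
X_X_X
k=1  _____
X__XX
_____
XX__X
_____
k=2  ____X
____X
_X_X_
X____
X____
k=3  X___X
X__XX
X___X
XX__X
X___X
k=4  _X___
_X_X_
_____
_X_X_
___X_
k=5  _____
__X__
_____
__X__
_____

2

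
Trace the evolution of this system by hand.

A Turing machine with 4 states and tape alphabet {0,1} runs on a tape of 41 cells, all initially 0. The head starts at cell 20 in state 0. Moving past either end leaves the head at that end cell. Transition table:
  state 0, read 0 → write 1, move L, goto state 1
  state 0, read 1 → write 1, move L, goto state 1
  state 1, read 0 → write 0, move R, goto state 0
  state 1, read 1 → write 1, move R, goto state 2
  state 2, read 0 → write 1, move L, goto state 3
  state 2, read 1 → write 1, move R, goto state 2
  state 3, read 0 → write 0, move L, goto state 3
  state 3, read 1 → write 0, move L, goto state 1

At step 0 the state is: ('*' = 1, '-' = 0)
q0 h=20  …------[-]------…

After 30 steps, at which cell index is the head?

[0] q0 h=20  …------[-]------…
[1] q1 h=19  …------[-]*-----…
[2] q0 h=20  …------[*]------…
[3] q1 h=19  …------[-]*-----…
[4] q0 h=20  …------[*]------…
[5] q1 h=19  …------[-]*-----…
[6] q0 h=20  …------[*]------…
[7] q1 h=19  …------[-]*-----…
[8] q0 h=20  …------[*]------…
[9] q1 h=19  …------[-]*-----…
[10] q0 h=20  …------[*]------…
[11] q1 h=19  …------[-]*-----…
[12] q0 h=20  …------[*]------…
[13] q1 h=19  …------[-]*-----…
[14] q0 h=20  …------[*]------…
[15] q1 h=19  …------[-]*-----…
[16] q0 h=20  …------[*]------…
[17] q1 h=19  …------[-]*-----…
[18] q0 h=20  …------[*]------…
[19] q1 h=19  …------[-]*-----…
[20] q0 h=20  …------[*]------…
[21] q1 h=19  …------[-]*-----…
[22] q0 h=20  …------[*]------…
[23] q1 h=19  …------[-]*-----…
[24] q0 h=20  …------[*]------…
[25] q1 h=19  …------[-]*-----…
[26] q0 h=20  …------[*]------…
[27] q1 h=19  …------[-]*-----…
[28] q0 h=20  …------[*]------…
[29] q1 h=19  …------[-]*-----…
[30] q0 h=20  …------[*]------…

20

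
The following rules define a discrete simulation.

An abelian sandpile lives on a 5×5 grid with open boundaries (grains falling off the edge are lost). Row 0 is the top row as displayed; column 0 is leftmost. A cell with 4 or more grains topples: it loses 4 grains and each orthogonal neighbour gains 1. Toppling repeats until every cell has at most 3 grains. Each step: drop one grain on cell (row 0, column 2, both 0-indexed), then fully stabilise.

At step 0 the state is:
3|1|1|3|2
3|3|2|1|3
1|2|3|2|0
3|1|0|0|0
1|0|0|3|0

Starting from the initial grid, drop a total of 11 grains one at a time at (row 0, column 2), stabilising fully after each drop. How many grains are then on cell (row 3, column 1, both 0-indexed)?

2

[0] 3|1|1|3|2
3|3|2|1|3
1|2|3|2|0
3|1|0|0|0
1|0|0|3|0
[1] 3|1|2|3|2
3|3|2|1|3
1|2|3|2|0
3|1|0|0|0
1|0|0|3|0
[2] 3|1|3|3|2
3|3|2|1|3
1|2|3|2|0
3|1|0|0|0
1|0|0|3|0
[3] 3|2|1|0|3
3|3|3|2|3
1|2|3|2|0
3|1|0|0|0
1|0|0|3|0
[4] 3|2|2|0|3
3|3|3|2|3
1|2|3|2|0
3|1|0|0|0
1|0|0|3|0
[5] 3|2|3|0|3
3|3|3|2|3
1|2|3|2|0
3|1|0|0|0
1|0|0|3|0
[6] 1|1|2|1|3
1|3|2|3|3
3|0|1|3|0
3|2|1|0|0
1|0|0|3|0
[7] 1|1|3|1|3
1|3|2|3|3
3|0|1|3|0
3|2|1|0|0
1|0|0|3|0
[8] 1|2|0|2|3
1|3|3|3|3
3|0|1|3|0
3|2|1|0|0
1|0|0|3|0
[9] 1|2|1|2|3
1|3|3|3|3
3|0|1|3|0
3|2|1|0|0
1|0|0|3|0
[10] 1|2|2|2|3
1|3|3|3|3
3|0|1|3|0
3|2|1|0|0
1|0|0|3|0
[11] 1|2|3|2|3
1|3|3|3|3
3|0|1|3|0
3|2|1|0|0
1|0|0|3|0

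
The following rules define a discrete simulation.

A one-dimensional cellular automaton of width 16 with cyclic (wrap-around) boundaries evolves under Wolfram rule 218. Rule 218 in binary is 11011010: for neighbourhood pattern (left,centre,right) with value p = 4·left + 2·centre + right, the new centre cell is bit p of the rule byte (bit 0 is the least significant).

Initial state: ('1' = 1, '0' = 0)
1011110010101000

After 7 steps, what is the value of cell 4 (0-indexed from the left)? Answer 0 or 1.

1

t=0: 1011110010101000
t=1: 0011111100000101
t=2: 1111111110001000
t=3: 1111111111010101
t=4: 1111111111000001
t=5: 1111111111100011
t=6: 1111111111110111
t=7: 1111111111110111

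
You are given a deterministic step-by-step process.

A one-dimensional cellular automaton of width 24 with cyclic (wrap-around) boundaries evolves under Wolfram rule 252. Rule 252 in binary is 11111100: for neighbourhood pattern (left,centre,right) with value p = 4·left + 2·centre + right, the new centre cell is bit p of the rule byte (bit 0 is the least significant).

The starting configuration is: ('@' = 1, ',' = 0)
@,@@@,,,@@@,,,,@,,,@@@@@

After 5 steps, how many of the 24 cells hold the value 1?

24

t=0: @,@@@,,,@@@,,,,@,,,@@@@@
t=1: @@@@@@,,@@@@,,,@@,,@@@@@
t=2: @@@@@@@,@@@@@,,@@@,@@@@@
t=3: @@@@@@@@@@@@@@,@@@@@@@@@
t=4: @@@@@@@@@@@@@@@@@@@@@@@@
t=5: @@@@@@@@@@@@@@@@@@@@@@@@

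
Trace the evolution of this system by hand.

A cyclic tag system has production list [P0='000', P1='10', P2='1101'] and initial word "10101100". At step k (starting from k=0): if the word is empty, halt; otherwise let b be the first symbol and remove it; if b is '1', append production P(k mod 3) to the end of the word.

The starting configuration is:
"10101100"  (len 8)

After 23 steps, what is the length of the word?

28

[0] "10101100"  (len 8)
[1] "0101100000"  (len 10)
[2] "101100000"  (len 9)
[3] "011000001101"  (len 12)
[4] "11000001101"  (len 11)
[5] "100000110110"  (len 12)
[6] "000001101101101"  (len 15)
[7] "00001101101101"  (len 14)
[8] "0001101101101"  (len 13)
[9] "001101101101"  (len 12)
[10] "01101101101"  (len 11)
[11] "1101101101"  (len 10)
[12] "1011011011101"  (len 13)
[13] "011011011101000"  (len 15)
[14] "11011011101000"  (len 14)
[15] "10110111010001101"  (len 17)
[16] "0110111010001101000"  (len 19)
[17] "110111010001101000"  (len 18)
[18] "101110100011010001101"  (len 21)
[19] "01110100011010001101000"  (len 23)
[20] "1110100011010001101000"  (len 22)
[21] "1101000110100011010001101"  (len 25)
[22] "101000110100011010001101000"  (len 27)
[23] "0100011010001101000110100010"  (len 28)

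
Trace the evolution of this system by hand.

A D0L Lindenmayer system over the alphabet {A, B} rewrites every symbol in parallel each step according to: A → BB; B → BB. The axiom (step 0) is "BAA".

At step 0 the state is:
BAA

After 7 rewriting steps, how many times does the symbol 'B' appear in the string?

384

0) BAA
1) BBBBBB
2) BBBBBBBBBBBB
3) BBBBBBBBBBBBBBBBBBBBBBBB
4) BBBBBBBBBBBBBBBBBBBBBBBBBBBBBBBBBBBBBBBBBBBBBBBB
5) BBBBBBBBBBBBBBBBBBBBBBBBBBBBBBBBBBBBBBBBBBBBBBBBBBBBBBBBBBBBBBBBBBBBBBBBBBBBBBBBBBBBBBBBBBBBBBBB
6) BBBBBBBBBBBBBBBBBBBBBBBBBBBBBBBBBBBBBBBBBBBBBBBBBBBBBBBBBB…BBBBBBBBBBBBBBBBBBBBBBBBBBBBBBBBBBBBBBBBBBBBBBBBBBBBBBBBBB  (len 192)
7) BBBBBBBBBBBBBBBBBBBBBBBBBBBBBBBBBBBBBBBBBBBBBBBBBBBBBBBBBB…BBBBBBBBBBBBBBBBBBBBBBBBBBBBBBBBBBBBBBBBBBBBBBBBBBBBBBBBBB  (len 384)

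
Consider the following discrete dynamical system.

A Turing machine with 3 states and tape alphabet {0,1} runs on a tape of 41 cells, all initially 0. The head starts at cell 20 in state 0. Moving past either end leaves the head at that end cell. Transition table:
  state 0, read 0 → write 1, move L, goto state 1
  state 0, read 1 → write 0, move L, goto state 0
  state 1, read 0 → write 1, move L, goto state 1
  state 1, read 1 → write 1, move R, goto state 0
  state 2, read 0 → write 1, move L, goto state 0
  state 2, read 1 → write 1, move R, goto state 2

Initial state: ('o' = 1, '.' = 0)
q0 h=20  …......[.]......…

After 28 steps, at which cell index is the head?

1

k=0  q0 h=20  …......[.]......…
k=1  q1 h=19  …......[.]o.....…
k=2  q1 h=18  …......[.]oo....…
k=3  q1 h=17  …......[.]ooo...…
k=4  q1 h=16  …......[.]oooo..…
k=5  q1 h=15  …......[.]ooooo.…
k=6  q1 h=14  …......[.]oooooo…
k=7  q1 h=13  …......[.]oooooo…
k=8  q1 h=12  …......[.]oooooo…
k=9  q1 h=11  …......[.]oooooo…
k=10  q1 h=10  …......[.]oooooo…
k=11  q1 h= 9  …......[.]oooooo…
k=12  q1 h= 8  …......[.]oooooo…
k=13  q1 h= 7  …......[.]oooooo…
k=14  q1 h= 6  |......[.]oooooo…
k=15  q1 h= 5  |.....[.]oooooo…
k=16  q1 h= 4  |....[.]oooooo…
k=17  q1 h= 3  |...[.]oooooo…
k=18  q1 h= 2  |..[.]oooooo…
k=19  q1 h= 1  |.[.]oooooo…
k=20  q1 h= 0  |[.]oooooo…
k=21  q1 h= 0  |[o]oooooo…
k=22  q0 h= 1  |o[o]oooooo…
k=23  q0 h= 0  |[o].ooooo…
k=24  q0 h= 0  |[.].ooooo…
k=25  q1 h= 0  |[o].ooooo…
k=26  q0 h= 1  |o[.]oooooo…
k=27  q1 h= 0  |[o]oooooo…
k=28  q0 h= 1  |o[o]oooooo…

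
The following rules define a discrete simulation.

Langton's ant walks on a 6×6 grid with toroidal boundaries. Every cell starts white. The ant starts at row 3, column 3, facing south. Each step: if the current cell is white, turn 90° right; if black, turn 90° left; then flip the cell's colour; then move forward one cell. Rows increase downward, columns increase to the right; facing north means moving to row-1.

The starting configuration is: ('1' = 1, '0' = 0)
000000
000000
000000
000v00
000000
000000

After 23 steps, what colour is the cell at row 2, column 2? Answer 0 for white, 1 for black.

step 0: 000000
000000
000000
000v00
000000
000000
step 1: 000000
000000
000000
00<100
000000
000000
step 2: 000000
000000
00^000
001100
000000
000000
step 3: 000000
000000
001>00
001100
000000
000000
step 4: 000000
000000
001100
001v00
000000
000000
step 5: 000000
000000
001100
0010>0
000000
000000
step 6: 000000
000000
001100
001010
0000v0
000000
step 7: 000000
000000
001100
001010
000<10
000000
step 8: 000000
000000
001100
001^10
000110
000000
step 9: 000000
000000
001100
0011>0
000110
000000
step 10: 000000
000000
0011^0
001100
000110
000000
step 11: 000000
000000
00111>
001100
000110
000000
step 12: 000000
000000
001111
00110v
000110
000000
step 13: 000000
000000
001111
0011<1
000110
000000
step 14: 000000
000000
0011^1
001111
000110
000000
step 15: 000000
000000
001<01
001111
000110
000000
step 16: 000000
000000
001001
001v11
000110
000000
step 17: 000000
000000
001001
0010>1
000110
000000
step 18: 000000
000000
0010^1
001001
000110
000000
step 19: 000000
000000
00101>
001001
000110
000000
step 20: 000000
00000^
001010
001001
000110
000000
step 21: 000000
>00001
001010
001001
000110
000000
step 22: 000000
100001
v01010
001001
000110
000000
step 23: 000000
100001
10101<
001001
000110
000000

1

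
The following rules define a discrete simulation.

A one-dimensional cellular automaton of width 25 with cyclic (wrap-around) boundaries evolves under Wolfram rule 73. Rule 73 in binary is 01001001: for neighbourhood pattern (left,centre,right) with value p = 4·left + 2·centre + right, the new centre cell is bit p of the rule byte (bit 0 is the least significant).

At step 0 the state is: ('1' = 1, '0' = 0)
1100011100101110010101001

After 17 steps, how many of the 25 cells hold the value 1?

0) 1100011100101110010101001
1) 0101010100001010000000001
2) 0000000001100000111111100
3) 1111111101101110100000101
4) 0000000101101010001110001
5) 0111110001100000101010100
6) 0100010101101110000000001
7) 0001000001101010111111100
8) 1100011101100000100000101
9) 0101010101101110001110001
10) 0000000001101010101010100
11) 1111111101100000000000001
12) 0000000101101111111111101
13) 0111110001101000000000100
14) 0100010101100011111110001
15) 0001000001101010000010100
16) 1100011101100000111000001
17) 0101010101101110101011101

15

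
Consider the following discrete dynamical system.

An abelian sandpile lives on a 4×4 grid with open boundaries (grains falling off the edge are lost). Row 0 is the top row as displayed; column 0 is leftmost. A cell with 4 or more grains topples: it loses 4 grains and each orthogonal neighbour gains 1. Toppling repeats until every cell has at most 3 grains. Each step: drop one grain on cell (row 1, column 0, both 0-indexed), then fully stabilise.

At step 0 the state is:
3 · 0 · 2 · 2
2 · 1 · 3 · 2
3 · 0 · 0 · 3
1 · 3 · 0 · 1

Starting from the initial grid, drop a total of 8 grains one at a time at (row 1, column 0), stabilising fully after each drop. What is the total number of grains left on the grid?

28

step 0: 3 · 0 · 2 · 2
2 · 1 · 3 · 2
3 · 0 · 0 · 3
1 · 3 · 0 · 1
step 1: 3 · 0 · 2 · 2
3 · 1 · 3 · 2
3 · 0 · 0 · 3
1 · 3 · 0 · 1
step 2: 0 · 1 · 2 · 2
2 · 2 · 3 · 2
0 · 1 · 0 · 3
2 · 3 · 0 · 1
step 3: 0 · 1 · 2 · 2
3 · 2 · 3 · 2
0 · 1 · 0 · 3
2 · 3 · 0 · 1
step 4: 1 · 1 · 2 · 2
0 · 3 · 3 · 2
1 · 1 · 0 · 3
2 · 3 · 0 · 1
step 5: 1 · 1 · 2 · 2
1 · 3 · 3 · 2
1 · 1 · 0 · 3
2 · 3 · 0 · 1
step 6: 1 · 1 · 2 · 2
2 · 3 · 3 · 2
1 · 1 · 0 · 3
2 · 3 · 0 · 1
step 7: 1 · 1 · 2 · 2
3 · 3 · 3 · 2
1 · 1 · 0 · 3
2 · 3 · 0 · 1
step 8: 2 · 2 · 3 · 2
1 · 1 · 0 · 3
2 · 2 · 1 · 3
2 · 3 · 0 · 1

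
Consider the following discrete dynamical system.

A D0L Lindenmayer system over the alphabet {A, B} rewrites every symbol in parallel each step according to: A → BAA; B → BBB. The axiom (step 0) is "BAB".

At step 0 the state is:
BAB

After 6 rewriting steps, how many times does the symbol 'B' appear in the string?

2123

k=0  BAB
k=1  BBBBAABBB
k=2  BBBBBBBBBBBBBAABAABBBBBBBBB
k=3  BBBBBBBBBBBBBBBBBBBBBBBBBBBBBBBBBBBBBBBBAABAABBBBAABAABBBBBBBBBBBBBBBBBBBBBBBBBBB
k=4  BBBBBBBBBBBBBBBBBBBBBBBBBBBBBBBBBBBBBBBBBBBBBBBBBBBBBBBBBB…BBBBBBBBBBBBBBBBBBBBBBBBBBBBBBBBBBBBBBBBBBBBBBBBBBBBBBBBBB  (len 243)
k=5  BBBBBBBBBBBBBBBBBBBBBBBBBBBBBBBBBBBBBBBBBBBBBBBBBBBBBBBBBB…BBBBBBBBBBBBBBBBBBBBBBBBBBBBBBBBBBBBBBBBBBBBBBBBBBBBBBBBBB  (len 729)
k=6  BBBBBBBBBBBBBBBBBBBBBBBBBBBBBBBBBBBBBBBBBBBBBBBBBBBBBBBBBB…BBBBBBBBBBBBBBBBBBBBBBBBBBBBBBBBBBBBBBBBBBBBBBBBBBBBBBBBBB  (len 2187)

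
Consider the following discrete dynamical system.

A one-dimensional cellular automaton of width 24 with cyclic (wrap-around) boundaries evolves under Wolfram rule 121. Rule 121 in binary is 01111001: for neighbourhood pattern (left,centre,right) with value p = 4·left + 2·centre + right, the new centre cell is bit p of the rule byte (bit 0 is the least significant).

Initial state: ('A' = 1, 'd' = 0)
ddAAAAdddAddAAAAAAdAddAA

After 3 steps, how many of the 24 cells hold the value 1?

[0] ddAAAAdddAddAAAAAAdAddAA
[1] AdAddAAAddAdAddddAAdAdAA
[2] AAdAdAdAAddAdAAAdAAAdAAd
[3] AAAdAdAAAAddAAdAAAdAAAAA

18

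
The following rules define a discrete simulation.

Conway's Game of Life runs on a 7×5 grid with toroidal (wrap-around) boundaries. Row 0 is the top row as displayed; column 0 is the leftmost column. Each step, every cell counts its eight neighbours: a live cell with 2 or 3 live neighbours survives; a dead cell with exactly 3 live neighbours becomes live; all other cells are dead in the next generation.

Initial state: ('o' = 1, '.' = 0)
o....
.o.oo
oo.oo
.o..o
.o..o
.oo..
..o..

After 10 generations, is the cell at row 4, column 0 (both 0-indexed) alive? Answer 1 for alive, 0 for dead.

t=0: o....
.o.oo
oo.oo
.o..o
.o..o
.oo..
..o..
t=1: ooooo
.o.o.
.o...
.o...
.o.o.
oooo.
..o..
t=2: o...o
...o.
oo...
oo...
...oo
o..oo
.....
t=3: ....o
.o...
ooo.o
.oo..
.ooo.
o..o.
...o.
t=4: .....
.oooo
...o.
....o
o..oo
.o.o.
...o.
t=5: ....o
..ooo
o....
o....
o.oo.
o..o.
..o..
t=6: ..o.o
o..oo
oo.o.
o....
o.oo.
...o.
...oo
t=7: ..o..
.....
.ooo.
o..o.
.ooo.
.....
..o.o
t=8: ...o.
.o.o.
.oooo
o....
.oooo
.o...
...o.
t=9: ...oo
oo...
.o.oo
.....
.oooo
oo..o
..o..
t=10: ooooo
.o...
.oo.o
.o...
.oooo
....o
.oo..

0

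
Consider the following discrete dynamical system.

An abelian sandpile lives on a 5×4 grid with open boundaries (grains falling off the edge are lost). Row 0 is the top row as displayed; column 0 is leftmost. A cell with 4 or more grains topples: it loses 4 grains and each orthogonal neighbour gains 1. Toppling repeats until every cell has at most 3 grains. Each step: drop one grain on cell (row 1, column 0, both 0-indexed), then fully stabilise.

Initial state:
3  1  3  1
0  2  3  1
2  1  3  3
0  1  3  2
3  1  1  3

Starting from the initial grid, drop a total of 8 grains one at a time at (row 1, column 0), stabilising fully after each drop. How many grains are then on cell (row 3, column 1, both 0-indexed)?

gen 0: 3  1  3  1
0  2  3  1
2  1  3  3
0  1  3  2
3  1  1  3
gen 1: 3  1  3  1
1  2  3  1
2  1  3  3
0  1  3  2
3  1  1  3
gen 2: 3  1  3  1
2  2  3  1
2  1  3  3
0  1  3  2
3  1  1  3
gen 3: 3  1  3  1
3  2  3  1
2  1  3  3
0  1  3  2
3  1  1  3
gen 4: 0  2  3  1
1  3  3  1
3  1  3  3
0  1  3  2
3  1  1  3
gen 5: 0  2  3  1
2  3  3  1
3  1  3  3
0  1  3  2
3  1  1  3
gen 6: 0  2  3  1
3  3  3  1
3  1  3  3
0  1  3  2
3  1  1  3
gen 7: 2  0  1  2
2  3  2  3
1  0  3  1
1  3  1  1
3  1  3  0
gen 8: 2  0  1  2
3  3  2  3
1  0  3  1
1  3  1  1
3  1  3  0

3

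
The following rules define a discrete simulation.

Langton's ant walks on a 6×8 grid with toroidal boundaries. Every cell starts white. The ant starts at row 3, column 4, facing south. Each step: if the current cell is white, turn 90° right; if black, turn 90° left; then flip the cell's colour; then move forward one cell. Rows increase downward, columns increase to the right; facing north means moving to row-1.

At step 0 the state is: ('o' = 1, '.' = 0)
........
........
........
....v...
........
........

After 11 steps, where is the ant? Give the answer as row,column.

2,6

0) ........
........
........
....v...
........
........
1) ........
........
........
...<o...
........
........
2) ........
........
...^....
...oo...
........
........
3) ........
........
...o>...
...oo...
........
........
4) ........
........
...oo...
...ov...
........
........
5) ........
........
...oo...
...o.>..
........
........
6) ........
........
...oo...
...o.o..
.....v..
........
7) ........
........
...oo...
...o.o..
....<o..
........
8) ........
........
...oo...
...o^o..
....oo..
........
9) ........
........
...oo...
...oo>..
....oo..
........
10) ........
........
...oo^..
...oo...
....oo..
........
11) ........
........
...ooo>.
...oo...
....oo..
........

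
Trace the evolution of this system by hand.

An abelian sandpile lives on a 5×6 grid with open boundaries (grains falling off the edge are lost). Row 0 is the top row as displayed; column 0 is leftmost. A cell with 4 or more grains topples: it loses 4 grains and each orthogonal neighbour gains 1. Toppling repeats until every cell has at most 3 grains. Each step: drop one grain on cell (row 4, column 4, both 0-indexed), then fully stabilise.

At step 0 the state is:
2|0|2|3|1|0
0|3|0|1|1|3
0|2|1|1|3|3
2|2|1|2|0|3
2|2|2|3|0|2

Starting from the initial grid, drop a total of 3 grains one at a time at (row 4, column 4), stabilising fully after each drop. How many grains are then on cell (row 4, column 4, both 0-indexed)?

t=0: 2|0|2|3|1|0
0|3|0|1|1|3
0|2|1|1|3|3
2|2|1|2|0|3
2|2|2|3|0|2
t=1: 2|0|2|3|1|0
0|3|0|1|1|3
0|2|1|1|3|3
2|2|1|2|0|3
2|2|2|3|1|2
t=2: 2|0|2|3|1|0
0|3|0|1|1|3
0|2|1|1|3|3
2|2|1|2|0|3
2|2|2|3|2|2
t=3: 2|0|2|3|1|0
0|3|0|1|1|3
0|2|1|1|3|3
2|2|1|2|0|3
2|2|2|3|3|2

3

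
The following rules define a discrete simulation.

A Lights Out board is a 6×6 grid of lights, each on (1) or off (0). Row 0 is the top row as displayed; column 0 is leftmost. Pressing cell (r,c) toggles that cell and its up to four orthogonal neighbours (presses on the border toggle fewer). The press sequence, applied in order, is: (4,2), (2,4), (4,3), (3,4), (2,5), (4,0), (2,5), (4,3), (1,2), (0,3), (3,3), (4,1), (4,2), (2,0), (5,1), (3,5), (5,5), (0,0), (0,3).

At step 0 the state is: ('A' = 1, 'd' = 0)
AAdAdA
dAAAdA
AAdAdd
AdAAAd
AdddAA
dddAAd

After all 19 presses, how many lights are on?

0) AAdAdA
dAAAdA
AAdAdd
AdAAAd
AdddAA
dddAAd
1) AAdAdA
dAAAdA
AAdAdd
AddAAd
AAAAAA
ddAAAd
2) AAdAdA
dAAAAA
AAddAA
AddAdd
AAAAAA
ddAAAd
3) AAdAdA
dAAAAA
AAddAA
Addddd
AAdddA
ddAdAd
4) AAdAdA
dAAAAA
AAdddA
AddAAA
AAddAA
ddAdAd
5) AAdAdA
dAAAAd
AAddAd
AddAAd
AAddAA
ddAdAd
6) AAdAdA
dAAAAd
AAddAd
dddAAd
ddddAA
AdAdAd
7) AAdAdA
dAAAAA
AAdddA
dddAAA
ddddAA
AdAdAd
8) AAdAdA
dAAAAA
AAdddA
ddddAA
ddAAdA
AdAAAd
9) AAAAdA
ddddAA
AAAddA
ddddAA
ddAAdA
AdAAAd
10) AAddAA
dddAAA
AAAddA
ddddAA
ddAAdA
AdAAAd
11) AAddAA
dddAAA
AAAAdA
ddAAdA
ddAddA
AdAAAd
12) AAddAA
dddAAA
AAAAdA
dAAAdA
AAdddA
AAAAAd
13) AAddAA
dddAAA
AAAAdA
dAdAdA
AdAAdA
AAdAAd
14) AAddAA
AddAAA
ddAAdA
AAdAdA
AdAAdA
AAdAAd
15) AAddAA
AddAAA
ddAAdA
AAdAdA
AAAAdA
ddAAAd
16) AAddAA
AddAAA
ddAAdd
AAdAAd
AAAAdd
ddAAAd
17) AAddAA
AddAAA
ddAAdd
AAdAAd
AAAAdA
ddAAdA
18) ddddAA
dddAAA
ddAAdd
AAdAAd
AAAAdA
ddAAdA
19) ddAAdA
ddddAA
ddAAdd
AAdAAd
AAAAdA
ddAAdA

19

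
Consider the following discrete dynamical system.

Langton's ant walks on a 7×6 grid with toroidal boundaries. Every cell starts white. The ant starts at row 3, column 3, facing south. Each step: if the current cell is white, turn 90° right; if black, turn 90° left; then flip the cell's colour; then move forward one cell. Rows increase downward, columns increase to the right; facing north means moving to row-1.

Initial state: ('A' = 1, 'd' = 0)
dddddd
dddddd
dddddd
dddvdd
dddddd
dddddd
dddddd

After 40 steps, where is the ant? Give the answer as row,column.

1,3

gen 0: dddddd
dddddd
dddddd
dddvdd
dddddd
dddddd
dddddd
gen 1: dddddd
dddddd
dddddd
dd<Add
dddddd
dddddd
dddddd
gen 2: dddddd
dddddd
dd^ddd
ddAAdd
dddddd
dddddd
dddddd
gen 3: dddddd
dddddd
ddA>dd
ddAAdd
dddddd
dddddd
dddddd
gen 4: dddddd
dddddd
ddAAdd
ddAvdd
dddddd
dddddd
dddddd
gen 5: dddddd
dddddd
ddAAdd
ddAd>d
dddddd
dddddd
dddddd
gen 6: dddddd
dddddd
ddAAdd
ddAdAd
ddddvd
dddddd
dddddd
gen 7: dddddd
dddddd
ddAAdd
ddAdAd
ddd<Ad
dddddd
dddddd
gen 8: dddddd
dddddd
ddAAdd
ddA^Ad
dddAAd
dddddd
dddddd
gen 9: dddddd
dddddd
ddAAdd
ddAA>d
dddAAd
dddddd
dddddd
gen 10: dddddd
dddddd
ddAA^d
ddAAdd
dddAAd
dddddd
dddddd
gen 11: dddddd
dddddd
ddAAA>
ddAAdd
dddAAd
dddddd
dddddd
gen 12: dddddd
dddddd
ddAAAA
ddAAdv
dddAAd
dddddd
dddddd
gen 13: dddddd
dddddd
ddAAAA
ddAA<A
dddAAd
dddddd
dddddd
gen 14: dddddd
dddddd
ddAA^A
ddAAAA
dddAAd
dddddd
dddddd
gen 15: dddddd
dddddd
ddA<dA
ddAAAA
dddAAd
dddddd
dddddd
gen 16: dddddd
dddddd
ddAddA
ddAvAA
dddAAd
dddddd
dddddd
gen 17: dddddd
dddddd
ddAddA
ddAd>A
dddAAd
dddddd
dddddd
gen 18: dddddd
dddddd
ddAd^A
ddAddA
dddAAd
dddddd
dddddd
gen 19: dddddd
dddddd
ddAdA>
ddAddA
dddAAd
dddddd
dddddd
gen 20: dddddd
ddddd^
ddAdAd
ddAddA
dddAAd
dddddd
dddddd
gen 21: dddddd
>ddddA
ddAdAd
ddAddA
dddAAd
dddddd
dddddd
gen 22: dddddd
AddddA
vdAdAd
ddAddA
dddAAd
dddddd
dddddd
gen 23: dddddd
AddddA
AdAdA<
ddAddA
dddAAd
dddddd
dddddd
gen 24: dddddd
Adddd^
AdAdAA
ddAddA
dddAAd
dddddd
dddddd
gen 25: dddddd
Addd<d
AdAdAA
ddAddA
dddAAd
dddddd
dddddd
gen 26: dddd^d
AdddAd
AdAdAA
ddAddA
dddAAd
dddddd
dddddd
gen 27: ddddA>
AdddAd
AdAdAA
ddAddA
dddAAd
dddddd
dddddd
gen 28: ddddAA
AdddAv
AdAdAA
ddAddA
dddAAd
dddddd
dddddd
gen 29: ddddAA
Addd<A
AdAdAA
ddAddA
dddAAd
dddddd
dddddd
gen 30: ddddAA
AddddA
AdAdvA
ddAddA
dddAAd
dddddd
dddddd
gen 31: ddddAA
AddddA
AdAdd>
ddAddA
dddAAd
dddddd
dddddd
gen 32: ddddAA
Adddd^
AdAddd
ddAddA
dddAAd
dddddd
dddddd
gen 33: ddddAA
Addd<d
AdAddd
ddAddA
dddAAd
dddddd
dddddd
gen 34: dddd^A
AdddAd
AdAddd
ddAddA
dddAAd
dddddd
dddddd
gen 35: ddd<dA
AdddAd
AdAddd
ddAddA
dddAAd
dddddd
dddddd
gen 36: dddAdA
AdddAd
AdAddd
ddAddA
dddAAd
dddddd
ddd^dd
gen 37: dddAdA
AdddAd
AdAddd
ddAddA
dddAAd
dddddd
dddA>d
gen 38: dddAvA
AdddAd
AdAddd
ddAddA
dddAAd
dddddd
dddAAd
gen 39: ddd<AA
AdddAd
AdAddd
ddAddA
dddAAd
dddddd
dddAAd
gen 40: ddddAA
AddvAd
AdAddd
ddAddA
dddAAd
dddddd
dddAAd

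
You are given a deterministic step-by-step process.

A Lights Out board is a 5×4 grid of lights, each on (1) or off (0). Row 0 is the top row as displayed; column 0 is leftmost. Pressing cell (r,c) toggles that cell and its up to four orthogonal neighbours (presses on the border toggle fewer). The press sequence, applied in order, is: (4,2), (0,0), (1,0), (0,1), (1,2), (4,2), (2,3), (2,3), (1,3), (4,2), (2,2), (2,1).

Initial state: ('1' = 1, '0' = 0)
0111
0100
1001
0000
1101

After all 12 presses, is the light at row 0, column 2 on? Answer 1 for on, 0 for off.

1

0) 0111
0100
1001
0000
1101
1) 0111
0100
1001
0010
1010
2) 1011
1100
1001
0010
1010
3) 0011
0000
0001
0010
1010
4) 1101
0100
0001
0010
1010
5) 1111
0011
0011
0010
1010
6) 1111
0011
0011
0000
1101
7) 1111
0010
0000
0001
1101
8) 1111
0011
0011
0000
1101
9) 1110
0000
0010
0000
1101
10) 1110
0000
0010
0010
1010
11) 1110
0010
0101
0000
1010
12) 1110
0110
1011
0100
1010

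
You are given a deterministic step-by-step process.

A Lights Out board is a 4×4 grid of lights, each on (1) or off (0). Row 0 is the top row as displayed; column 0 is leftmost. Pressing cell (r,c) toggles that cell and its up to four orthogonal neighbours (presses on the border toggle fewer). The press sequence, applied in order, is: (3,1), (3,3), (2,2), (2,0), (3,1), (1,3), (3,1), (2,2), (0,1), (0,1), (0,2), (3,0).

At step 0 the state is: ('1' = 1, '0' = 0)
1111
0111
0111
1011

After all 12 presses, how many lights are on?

9

0) 1111
0111
0111
1011
1) 1111
0111
0011
0101
2) 1111
0111
0010
0110
3) 1111
0101
0101
0100
4) 1111
1101
1001
1100
5) 1111
1101
1101
0010
6) 1110
1110
1100
0010
7) 1110
1110
1000
1100
8) 1110
1100
1111
1110
9) 0000
1000
1111
1110
10) 1110
1100
1111
1110
11) 1001
1110
1111
1110
12) 1001
1110
0111
0010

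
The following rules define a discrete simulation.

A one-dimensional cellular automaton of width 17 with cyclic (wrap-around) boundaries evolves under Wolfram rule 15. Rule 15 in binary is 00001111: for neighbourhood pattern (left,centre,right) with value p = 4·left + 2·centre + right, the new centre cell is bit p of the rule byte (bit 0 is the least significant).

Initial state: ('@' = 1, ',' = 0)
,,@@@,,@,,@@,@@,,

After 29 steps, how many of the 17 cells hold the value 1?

step 0: ,,@@@,,@,,@@,@@,,
step 1: @@@,,,@@,@@,,@,,@
step 2: ,,,,@@@,,@,,@@,@@
step 3: ,@@@@,,,@@,@@,,@,
step 4: @@,,,,@@@,,@,,@@,
step 5: @,,@@@@,,,@@,@@,,
step 6: @,@@,,,,@@@,,@,,@
step 7: ,,@,,@@@@,,,@@,@@
step 8: ,@@,@@,,,,@@@,,@,
step 9: @@,,@,,@@@@,,,@@,
step 10: @,,@@,@@,,,,@@@,,
step 11: @,@@,,@,,@@@@,,,@
step 12: ,,@,,@@,@@,,,,@@@
step 13: ,@@,@@,,@,,@@@@,,
step 14: @@,,@,,@@,@@,,,,@
step 15: ,,,@@,@@,,@,,@@@@
step 16: ,@@@,,@,,@@,@@,,,
step 17: @@,,,@@,@@,,@,,@@
step 18: ,,,@@@,,@,,@@,@@,
step 19: @@@@,,,@@,@@,,@,,
step 20: @,,,,@@@,,@,,@@,@
step 21: ,,@@@@,,,@@,@@,,@
step 22: ,@@,,,,@@@,,@,,@@
step 23: ,@,,@@@@,,,@@,@@,
step 24: @@,@@,,,,@@@,,@,,
step 25: @,,@,,@@@@,,,@@,@
step 26: ,,@@,@@,,,,@@@,,@
step 27: ,@@,,@,,@@@@,,,@@
step 28: ,@,,@@,@@,,,,@@@,
step 29: @@,@@,,@,,@@@@,,,

9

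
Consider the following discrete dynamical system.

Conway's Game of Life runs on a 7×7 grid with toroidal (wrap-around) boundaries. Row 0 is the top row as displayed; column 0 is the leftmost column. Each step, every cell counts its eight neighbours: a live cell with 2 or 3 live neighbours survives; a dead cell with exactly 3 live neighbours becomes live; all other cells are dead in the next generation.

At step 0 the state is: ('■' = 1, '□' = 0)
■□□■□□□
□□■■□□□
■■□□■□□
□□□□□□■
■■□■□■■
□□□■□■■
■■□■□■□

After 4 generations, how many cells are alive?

9

t=0: ■□□■□□□
□□■■□□□
■■□□■□□
□□□□□□■
■■□■□■■
□□□■□■■
■■□■□■□
t=1: ■□□■□□■
■□■■■□□
■■■■□□□
□□■□■□□
□□■□□□□
□□□■□□□
■■□■□■□
t=2: □□□□□■□
□□□□■□□
■□□□□□□
□□□□□□□
□□■□□□□
□■□■■□□
■■□■□□□
t=3: □□□□■□□
□□□□□□□
□□□□□□□
□□□□□□□
□□■■□□□
■■□■■□□
■■□■□□□
t=4: □□□□□□□
□□□□□□□
□□□□□□□
□□□□□□□
□■■■■□□
■□□□■□□
■■□■□□□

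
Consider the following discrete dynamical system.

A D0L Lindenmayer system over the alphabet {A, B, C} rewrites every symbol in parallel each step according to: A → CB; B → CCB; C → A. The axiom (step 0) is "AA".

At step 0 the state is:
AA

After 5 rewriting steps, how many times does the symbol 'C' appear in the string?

22

step 0: AA
step 1: CBCB
step 2: ACCBACCB
step 3: CBAACCBCBAACCB
step 4: ACCBCBCBAACCBACCBCBCBAACCB
step 5: CBAACCBACCBACCBCBCBAACCBCBAACCBACCBACCBCBCBAACCB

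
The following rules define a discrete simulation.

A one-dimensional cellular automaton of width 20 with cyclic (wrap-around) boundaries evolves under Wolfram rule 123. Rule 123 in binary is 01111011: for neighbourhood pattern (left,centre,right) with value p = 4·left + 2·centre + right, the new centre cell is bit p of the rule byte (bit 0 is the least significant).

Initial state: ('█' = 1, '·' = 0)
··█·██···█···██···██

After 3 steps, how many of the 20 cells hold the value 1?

[0] ··█·██···█···██···██
[1] ██·██████·██████████
[2] ·███····███·········
[3] ██·██████·██████████

18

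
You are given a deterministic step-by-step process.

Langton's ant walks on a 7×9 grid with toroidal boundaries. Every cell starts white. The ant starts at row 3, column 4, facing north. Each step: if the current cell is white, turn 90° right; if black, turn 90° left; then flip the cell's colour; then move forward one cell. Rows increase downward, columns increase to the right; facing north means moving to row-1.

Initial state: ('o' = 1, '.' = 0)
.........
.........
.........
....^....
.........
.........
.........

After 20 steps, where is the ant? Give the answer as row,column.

5,2

k=0  .........
.........
.........
....^....
.........
.........
.........
k=1  .........
.........
.........
....o>...
.........
.........
.........
k=2  .........
.........
.........
....oo...
.....v...
.........
.........
k=3  .........
.........
.........
....oo...
....<o...
.........
.........
k=4  .........
.........
.........
....^o...
....oo...
.........
.........
k=5  .........
.........
.........
...<.o...
....oo...
.........
.........
k=6  .........
.........
...^.....
...o.o...
....oo...
.........
.........
k=7  .........
.........
...o>....
...o.o...
....oo...
.........
.........
k=8  .........
.........
...oo....
...ovo...
....oo...
.........
.........
k=9  .........
.........
...oo....
...<oo...
....oo...
.........
.........
k=10  .........
.........
...oo....
....oo...
...voo...
.........
.........
k=11  .........
.........
...oo....
....oo...
..<ooo...
.........
.........
k=12  .........
.........
...oo....
..^.oo...
..oooo...
.........
.........
k=13  .........
.........
...oo....
..o>oo...
..oooo...
.........
.........
k=14  .........
.........
...oo....
..oooo...
..ovoo...
.........
.........
k=15  .........
.........
...oo....
..oooo...
..o.>o...
.........
.........
k=16  .........
.........
...oo....
..oo^o...
..o..o...
.........
.........
k=17  .........
.........
...oo....
..o<.o...
..o..o...
.........
.........
k=18  .........
.........
...oo....
..o..o...
..ov.o...
.........
.........
k=19  .........
.........
...oo....
..o..o...
..<o.o...
.........
.........
k=20  .........
.........
...oo....
..o..o...
...o.o...
..v......
.........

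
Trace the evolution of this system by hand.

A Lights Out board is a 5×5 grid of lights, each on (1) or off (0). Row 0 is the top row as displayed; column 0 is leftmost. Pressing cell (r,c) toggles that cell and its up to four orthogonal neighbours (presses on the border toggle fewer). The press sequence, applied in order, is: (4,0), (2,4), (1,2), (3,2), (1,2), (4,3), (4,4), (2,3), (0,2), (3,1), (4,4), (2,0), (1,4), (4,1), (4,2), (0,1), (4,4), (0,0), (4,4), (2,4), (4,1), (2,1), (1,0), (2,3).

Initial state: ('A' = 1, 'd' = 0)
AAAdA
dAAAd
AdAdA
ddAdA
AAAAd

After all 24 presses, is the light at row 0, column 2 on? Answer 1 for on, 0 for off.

[0] AAAdA
dAAAd
AdAdA
ddAdA
AAAAd
[1] AAAdA
dAAAd
AdAdA
AdAdA
ddAAd
[2] AAAdA
dAAAA
AdAAd
AdAdd
ddAAd
[3] AAddA
ddddA
AddAd
AdAdd
ddAAd
[4] AAddA
ddddA
AdAAd
AAdAd
dddAd
[5] AAAdA
dAAAA
AddAd
AAdAd
dddAd
[6] AAAdA
dAAAA
AddAd
AAddd
ddAdA
[7] AAAdA
dAAAA
AddAd
AAddA
ddAAd
[8] AAAdA
dAAdA
AdAdA
AAdAA
ddAAd
[9] AddAA
dAddA
AdAdA
AAdAA
ddAAd
[10] AddAA
dAddA
AAAdA
ddAAA
dAAAd
[11] AddAA
dAddA
AAAdA
ddAAd
dAAdA
[12] AddAA
AAddA
ddAdA
AdAAd
dAAdA
[13] AddAd
AAdAd
ddAdd
AdAAd
dAAdA
[14] AddAd
AAdAd
ddAdd
AAAAd
AdddA
[15] AddAd
AAdAd
ddAdd
AAdAd
AAAAA
[16] dAAAd
AddAd
ddAdd
AAdAd
AAAAA
[17] dAAAd
AddAd
ddAdd
AAdAA
AAAdd
[18] AdAAd
dddAd
ddAdd
AAdAA
AAAdd
[19] AdAAd
dddAd
ddAdd
AAdAd
AAAAA
[20] AdAAd
dddAA
ddAAA
AAdAA
AAAAA
[21] AdAAd
dddAA
ddAAA
AddAA
dddAA
[22] AdAAd
dAdAA
AAdAA
AAdAA
dddAA
[23] ddAAd
AddAA
dAdAA
AAdAA
dddAA
[24] ddAAd
AdddA
dAAdd
AAddA
dddAA

1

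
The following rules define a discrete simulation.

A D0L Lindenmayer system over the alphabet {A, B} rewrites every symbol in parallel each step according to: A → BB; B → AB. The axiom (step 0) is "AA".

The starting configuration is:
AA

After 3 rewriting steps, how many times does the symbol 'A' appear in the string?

4

step 0: AA
step 1: BBBB
step 2: ABABABAB
step 3: BBABBBABBBABBBAB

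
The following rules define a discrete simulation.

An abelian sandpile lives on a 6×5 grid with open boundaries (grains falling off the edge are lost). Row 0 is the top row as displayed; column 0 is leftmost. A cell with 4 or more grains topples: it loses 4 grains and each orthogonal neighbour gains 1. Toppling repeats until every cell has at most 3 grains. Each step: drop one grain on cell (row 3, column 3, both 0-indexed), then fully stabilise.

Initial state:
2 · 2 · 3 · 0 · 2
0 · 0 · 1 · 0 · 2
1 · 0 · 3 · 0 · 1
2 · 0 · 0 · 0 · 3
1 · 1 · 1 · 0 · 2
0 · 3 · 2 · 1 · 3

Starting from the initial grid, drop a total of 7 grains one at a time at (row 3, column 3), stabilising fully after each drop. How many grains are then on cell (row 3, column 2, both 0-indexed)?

2

[0] 2 · 2 · 3 · 0 · 2
0 · 0 · 1 · 0 · 2
1 · 0 · 3 · 0 · 1
2 · 0 · 0 · 0 · 3
1 · 1 · 1 · 0 · 2
0 · 3 · 2 · 1 · 3
[1] 2 · 2 · 3 · 0 · 2
0 · 0 · 1 · 0 · 2
1 · 0 · 3 · 0 · 1
2 · 0 · 0 · 1 · 3
1 · 1 · 1 · 0 · 2
0 · 3 · 2 · 1 · 3
[2] 2 · 2 · 3 · 0 · 2
0 · 0 · 1 · 0 · 2
1 · 0 · 3 · 0 · 1
2 · 0 · 0 · 2 · 3
1 · 1 · 1 · 0 · 2
0 · 3 · 2 · 1 · 3
[3] 2 · 2 · 3 · 0 · 2
0 · 0 · 1 · 0 · 2
1 · 0 · 3 · 0 · 1
2 · 0 · 0 · 3 · 3
1 · 1 · 1 · 0 · 2
0 · 3 · 2 · 1 · 3
[4] 2 · 2 · 3 · 0 · 2
0 · 0 · 1 · 0 · 2
1 · 0 · 3 · 1 · 2
2 · 0 · 1 · 1 · 0
1 · 1 · 1 · 1 · 3
0 · 3 · 2 · 1 · 3
[5] 2 · 2 · 3 · 0 · 2
0 · 0 · 1 · 0 · 2
1 · 0 · 3 · 1 · 2
2 · 0 · 1 · 2 · 0
1 · 1 · 1 · 1 · 3
0 · 3 · 2 · 1 · 3
[6] 2 · 2 · 3 · 0 · 2
0 · 0 · 1 · 0 · 2
1 · 0 · 3 · 1 · 2
2 · 0 · 1 · 3 · 0
1 · 1 · 1 · 1 · 3
0 · 3 · 2 · 1 · 3
[7] 2 · 2 · 3 · 0 · 2
0 · 0 · 1 · 0 · 2
1 · 0 · 3 · 2 · 2
2 · 0 · 2 · 0 · 1
1 · 1 · 1 · 2 · 3
0 · 3 · 2 · 1 · 3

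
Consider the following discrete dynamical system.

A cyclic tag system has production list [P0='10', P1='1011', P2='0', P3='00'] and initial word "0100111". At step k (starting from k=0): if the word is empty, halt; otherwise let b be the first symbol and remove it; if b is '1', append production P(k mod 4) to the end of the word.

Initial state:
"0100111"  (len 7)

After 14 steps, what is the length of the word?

t=0: "0100111"  (len 7)
t=1: "100111"  (len 6)
t=2: "001111011"  (len 9)
t=3: "01111011"  (len 8)
t=4: "1111011"  (len 7)
t=5: "11101110"  (len 8)
t=6: "11011101011"  (len 11)
t=7: "10111010110"  (len 11)
t=8: "011101011000"  (len 12)
t=9: "11101011000"  (len 11)
t=10: "11010110001011"  (len 14)
t=11: "10101100010110"  (len 14)
t=12: "010110001011000"  (len 15)
t=13: "10110001011000"  (len 14)
t=14: "01100010110001011"  (len 17)

17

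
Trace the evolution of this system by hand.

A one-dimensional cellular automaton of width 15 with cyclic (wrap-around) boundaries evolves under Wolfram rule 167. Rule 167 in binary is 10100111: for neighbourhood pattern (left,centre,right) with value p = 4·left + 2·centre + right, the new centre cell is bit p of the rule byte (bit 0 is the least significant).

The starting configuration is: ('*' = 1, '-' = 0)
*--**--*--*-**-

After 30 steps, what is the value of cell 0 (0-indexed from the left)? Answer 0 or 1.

1

[0] *--**--*--*-**-
[1] *-*---**-***--*
[2] -**-**--*-*--*-
[3] *--*---****-**-
[4] *-**-**-**-*--*
[5] -*--*--*--**-*-
[6] **-**-**-*--**-
[7] --*--*--**-*--*
[8] -**-**-*--**-**
[9] *--*--**-*--*--
[10] *-**-*--**-**-*
[11] -*--**-*--*--*-
[12] **-*--**-**-**-
[13] --**-*--*--*--*
[14] -*--**-**-**-**
[15] **-*--*--*--*--
[16] --**-**-**-**-*
[17] -*--*--*--*--**
[18] **-**-**-**-*--
[19] --*--*--*--**-*
[20] -**-**-**-*--**
[21] *--*--*--**-*--
[22] *-**-**-*--**-*
[23] -*--*--**-*--*-
[24] **-**-*--**-**-
[25] --*--**-*--*--*
[26] -**-*--**-**-**
[27] *--**-*--*--*--
[28] *-*--**-**-**-*
[29] -**-*--*--*--*-
[30] *--**-**-**-**-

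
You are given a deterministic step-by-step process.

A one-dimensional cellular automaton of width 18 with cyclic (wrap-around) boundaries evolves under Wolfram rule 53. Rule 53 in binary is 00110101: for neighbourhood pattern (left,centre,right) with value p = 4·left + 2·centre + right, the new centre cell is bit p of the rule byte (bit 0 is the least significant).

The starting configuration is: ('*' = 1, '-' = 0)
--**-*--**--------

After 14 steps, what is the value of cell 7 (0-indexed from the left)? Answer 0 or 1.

k=0  --**-*--**--------
k=1  *---***---********
k=2  -**----**---------
k=3  ---***---*********
k=4  **----**----------
k=5  --***---*********-
k=6  *----**----------*
k=7  -***---*********--
k=8  ----**----------**
k=9  ***---*********---
k=10  ---**----------**-
k=11  **---*********---*
k=12  --**----------**--
k=13  *---*********---**
k=14  -**----------**---

0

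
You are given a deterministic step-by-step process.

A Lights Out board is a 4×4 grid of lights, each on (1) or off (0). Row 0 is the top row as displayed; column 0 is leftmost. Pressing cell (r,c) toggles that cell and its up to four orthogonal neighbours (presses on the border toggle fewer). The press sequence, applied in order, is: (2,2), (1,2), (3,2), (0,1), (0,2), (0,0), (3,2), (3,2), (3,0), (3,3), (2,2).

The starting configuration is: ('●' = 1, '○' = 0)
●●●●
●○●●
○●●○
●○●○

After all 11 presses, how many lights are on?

k=0  ●●●●
●○●●
○●●○
●○●○
k=1  ●●●●
●○○●
○○○●
●○○○
k=2  ●●○●
●●●○
○○●●
●○○○
k=3  ●●○●
●●●○
○○○●
●●●●
k=4  ○○●●
●○●○
○○○●
●●●●
k=5  ○●○○
●○○○
○○○●
●●●●
k=6  ●○○○
○○○○
○○○●
●●●●
k=7  ●○○○
○○○○
○○●●
●○○○
k=8  ●○○○
○○○○
○○○●
●●●●
k=9  ●○○○
○○○○
●○○●
○○●●
k=10  ●○○○
○○○○
●○○○
○○○○
k=11  ●○○○
○○●○
●●●●
○○●○

7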